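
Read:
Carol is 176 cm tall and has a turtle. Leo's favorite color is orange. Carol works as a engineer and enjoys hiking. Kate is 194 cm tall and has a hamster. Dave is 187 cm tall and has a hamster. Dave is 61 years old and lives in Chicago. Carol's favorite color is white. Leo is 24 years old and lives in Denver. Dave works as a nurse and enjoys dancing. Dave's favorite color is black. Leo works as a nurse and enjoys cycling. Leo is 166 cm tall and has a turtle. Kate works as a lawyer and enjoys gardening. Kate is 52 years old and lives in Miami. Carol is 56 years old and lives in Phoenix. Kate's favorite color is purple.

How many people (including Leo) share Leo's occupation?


Leo is a nurse. Count = 2

2


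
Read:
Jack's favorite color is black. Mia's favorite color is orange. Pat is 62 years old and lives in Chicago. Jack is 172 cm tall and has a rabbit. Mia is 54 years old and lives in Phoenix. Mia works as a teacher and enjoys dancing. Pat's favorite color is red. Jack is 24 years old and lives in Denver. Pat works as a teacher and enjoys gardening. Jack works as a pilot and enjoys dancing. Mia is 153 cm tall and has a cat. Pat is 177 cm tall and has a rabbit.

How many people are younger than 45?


Filter: 1

1


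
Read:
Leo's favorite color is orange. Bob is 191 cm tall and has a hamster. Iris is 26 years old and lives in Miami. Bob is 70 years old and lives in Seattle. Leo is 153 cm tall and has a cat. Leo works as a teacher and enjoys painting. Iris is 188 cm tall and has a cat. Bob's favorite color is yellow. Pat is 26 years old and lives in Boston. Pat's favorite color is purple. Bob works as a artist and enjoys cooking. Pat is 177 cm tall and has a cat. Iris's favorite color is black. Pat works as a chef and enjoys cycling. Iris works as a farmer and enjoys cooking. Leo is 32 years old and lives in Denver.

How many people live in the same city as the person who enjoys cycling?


Person with hobby cycling is Pat, city Boston. Count = 1

1


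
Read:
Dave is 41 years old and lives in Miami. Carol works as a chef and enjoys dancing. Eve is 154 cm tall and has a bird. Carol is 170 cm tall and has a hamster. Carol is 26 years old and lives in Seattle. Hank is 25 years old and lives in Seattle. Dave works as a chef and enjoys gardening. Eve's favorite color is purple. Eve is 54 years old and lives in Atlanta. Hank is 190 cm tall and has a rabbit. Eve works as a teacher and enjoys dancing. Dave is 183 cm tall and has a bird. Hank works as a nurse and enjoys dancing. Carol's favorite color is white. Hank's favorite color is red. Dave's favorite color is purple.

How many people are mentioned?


People: Hank, Eve, Dave, Carol. Count = 4

4


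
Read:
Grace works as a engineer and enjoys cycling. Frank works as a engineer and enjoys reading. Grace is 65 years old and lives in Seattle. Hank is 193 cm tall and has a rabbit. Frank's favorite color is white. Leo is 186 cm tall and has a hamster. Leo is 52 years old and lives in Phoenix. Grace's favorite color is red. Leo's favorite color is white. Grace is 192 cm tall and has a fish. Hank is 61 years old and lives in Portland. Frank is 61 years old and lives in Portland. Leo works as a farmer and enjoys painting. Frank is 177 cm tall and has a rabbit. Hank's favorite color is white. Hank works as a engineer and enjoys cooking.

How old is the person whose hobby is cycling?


Person with hobby=cycling is Grace, age 65

65


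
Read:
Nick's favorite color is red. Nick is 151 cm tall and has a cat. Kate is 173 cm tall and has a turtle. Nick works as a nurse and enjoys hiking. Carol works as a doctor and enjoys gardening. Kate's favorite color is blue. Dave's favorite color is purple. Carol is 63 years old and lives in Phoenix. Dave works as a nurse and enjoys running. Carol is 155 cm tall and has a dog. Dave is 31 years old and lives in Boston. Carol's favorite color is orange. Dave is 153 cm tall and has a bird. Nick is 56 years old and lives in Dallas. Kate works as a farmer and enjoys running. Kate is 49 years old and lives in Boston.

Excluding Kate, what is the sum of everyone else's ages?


Sum (excluding Kate): 150

150


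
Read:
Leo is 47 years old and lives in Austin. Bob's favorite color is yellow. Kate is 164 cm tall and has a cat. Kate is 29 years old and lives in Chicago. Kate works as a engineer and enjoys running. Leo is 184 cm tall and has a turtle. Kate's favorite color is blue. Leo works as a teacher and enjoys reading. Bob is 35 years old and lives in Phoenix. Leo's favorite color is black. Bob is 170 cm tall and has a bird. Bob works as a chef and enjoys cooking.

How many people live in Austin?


Count in Austin: 1

1


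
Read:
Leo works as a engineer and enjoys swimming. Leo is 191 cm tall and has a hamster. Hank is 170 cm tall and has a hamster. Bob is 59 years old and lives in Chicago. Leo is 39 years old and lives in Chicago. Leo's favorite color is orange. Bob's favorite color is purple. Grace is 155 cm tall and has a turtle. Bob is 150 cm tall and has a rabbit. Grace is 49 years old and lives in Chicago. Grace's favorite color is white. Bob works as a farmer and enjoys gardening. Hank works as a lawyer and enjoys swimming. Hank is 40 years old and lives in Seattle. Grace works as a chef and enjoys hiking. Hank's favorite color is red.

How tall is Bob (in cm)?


Bob is 150 cm tall

150


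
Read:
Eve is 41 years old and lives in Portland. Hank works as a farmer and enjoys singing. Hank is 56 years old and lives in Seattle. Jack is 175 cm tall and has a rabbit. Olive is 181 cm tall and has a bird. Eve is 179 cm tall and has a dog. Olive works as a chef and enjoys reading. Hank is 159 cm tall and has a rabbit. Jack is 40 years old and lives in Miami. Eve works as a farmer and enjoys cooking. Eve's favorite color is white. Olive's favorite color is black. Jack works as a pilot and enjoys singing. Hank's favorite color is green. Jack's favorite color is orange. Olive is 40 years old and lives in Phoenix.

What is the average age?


Sum=177, n=4, avg=44.25

44.25


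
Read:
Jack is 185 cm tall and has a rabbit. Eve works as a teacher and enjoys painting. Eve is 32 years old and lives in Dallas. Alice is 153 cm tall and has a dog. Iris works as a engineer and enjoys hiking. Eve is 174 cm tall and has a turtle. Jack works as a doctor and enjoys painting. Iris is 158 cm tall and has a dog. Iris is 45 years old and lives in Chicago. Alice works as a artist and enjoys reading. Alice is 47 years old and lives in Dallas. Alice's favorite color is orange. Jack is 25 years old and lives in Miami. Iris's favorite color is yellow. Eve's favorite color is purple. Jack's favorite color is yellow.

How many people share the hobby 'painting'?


Count: 2

2


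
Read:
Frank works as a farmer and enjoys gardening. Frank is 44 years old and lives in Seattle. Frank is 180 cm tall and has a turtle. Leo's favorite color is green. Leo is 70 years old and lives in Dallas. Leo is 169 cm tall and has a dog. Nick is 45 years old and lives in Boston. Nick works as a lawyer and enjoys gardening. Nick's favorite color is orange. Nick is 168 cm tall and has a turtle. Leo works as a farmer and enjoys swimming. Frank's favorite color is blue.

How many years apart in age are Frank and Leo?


44 vs 70, diff = 26

26


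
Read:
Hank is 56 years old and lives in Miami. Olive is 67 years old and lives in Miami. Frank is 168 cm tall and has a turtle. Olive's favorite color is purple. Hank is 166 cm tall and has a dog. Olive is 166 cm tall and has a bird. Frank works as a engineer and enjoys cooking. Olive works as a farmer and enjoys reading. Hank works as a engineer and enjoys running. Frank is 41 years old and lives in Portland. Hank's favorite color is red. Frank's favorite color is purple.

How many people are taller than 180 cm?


Taller than 180: 0

0


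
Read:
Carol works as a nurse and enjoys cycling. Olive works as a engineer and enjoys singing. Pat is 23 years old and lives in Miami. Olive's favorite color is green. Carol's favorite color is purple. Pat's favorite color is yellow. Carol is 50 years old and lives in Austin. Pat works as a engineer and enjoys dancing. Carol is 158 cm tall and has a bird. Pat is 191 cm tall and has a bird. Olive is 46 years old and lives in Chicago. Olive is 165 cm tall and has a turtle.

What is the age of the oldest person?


Oldest: Carol at 50

50


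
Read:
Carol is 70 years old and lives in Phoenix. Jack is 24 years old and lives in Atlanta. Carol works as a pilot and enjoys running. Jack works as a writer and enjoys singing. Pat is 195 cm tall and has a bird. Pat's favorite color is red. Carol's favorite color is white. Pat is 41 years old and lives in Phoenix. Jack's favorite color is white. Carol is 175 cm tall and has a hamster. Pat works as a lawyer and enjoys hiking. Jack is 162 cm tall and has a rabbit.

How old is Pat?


Pat is 41 years old

41


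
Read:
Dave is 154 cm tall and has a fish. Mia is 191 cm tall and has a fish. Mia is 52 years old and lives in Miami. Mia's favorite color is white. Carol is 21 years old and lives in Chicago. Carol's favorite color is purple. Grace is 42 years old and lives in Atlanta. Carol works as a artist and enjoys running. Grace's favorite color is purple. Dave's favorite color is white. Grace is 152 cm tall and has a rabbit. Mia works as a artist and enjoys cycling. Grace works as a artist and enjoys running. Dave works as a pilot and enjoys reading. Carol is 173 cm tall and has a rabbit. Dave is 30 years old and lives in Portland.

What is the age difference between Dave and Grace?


|30 - 42| = 12

12


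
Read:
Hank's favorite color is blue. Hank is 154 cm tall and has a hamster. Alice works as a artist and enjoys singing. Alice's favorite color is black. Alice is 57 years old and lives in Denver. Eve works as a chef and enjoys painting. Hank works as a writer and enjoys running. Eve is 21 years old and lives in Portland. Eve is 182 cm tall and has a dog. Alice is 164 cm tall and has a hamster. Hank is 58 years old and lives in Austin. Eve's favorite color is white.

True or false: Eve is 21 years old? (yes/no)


Eve is actually 21. yes

yes


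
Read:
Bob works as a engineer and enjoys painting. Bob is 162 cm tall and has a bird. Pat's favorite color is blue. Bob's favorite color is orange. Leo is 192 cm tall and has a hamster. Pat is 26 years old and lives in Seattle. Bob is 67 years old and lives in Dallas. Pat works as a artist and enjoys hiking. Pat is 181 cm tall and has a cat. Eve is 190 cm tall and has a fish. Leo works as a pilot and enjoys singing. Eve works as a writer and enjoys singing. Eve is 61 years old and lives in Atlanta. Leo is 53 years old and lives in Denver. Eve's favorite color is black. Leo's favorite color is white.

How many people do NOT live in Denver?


Not in Denver: 3

3


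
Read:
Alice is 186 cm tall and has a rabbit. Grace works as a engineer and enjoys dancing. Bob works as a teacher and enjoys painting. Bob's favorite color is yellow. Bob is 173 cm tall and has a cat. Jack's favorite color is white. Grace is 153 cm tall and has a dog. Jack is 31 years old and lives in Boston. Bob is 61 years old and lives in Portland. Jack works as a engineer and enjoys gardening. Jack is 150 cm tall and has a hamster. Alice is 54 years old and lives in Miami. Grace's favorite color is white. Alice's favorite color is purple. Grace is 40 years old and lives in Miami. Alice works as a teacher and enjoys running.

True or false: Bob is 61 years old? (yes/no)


Bob is actually 61. yes

yes


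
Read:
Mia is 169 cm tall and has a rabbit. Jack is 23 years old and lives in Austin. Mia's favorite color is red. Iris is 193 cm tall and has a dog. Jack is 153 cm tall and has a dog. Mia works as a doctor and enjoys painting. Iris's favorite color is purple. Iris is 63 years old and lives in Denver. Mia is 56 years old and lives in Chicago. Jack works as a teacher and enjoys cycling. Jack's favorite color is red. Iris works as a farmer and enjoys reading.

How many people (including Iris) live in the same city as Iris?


Iris lives in Denver. Count = 1

1


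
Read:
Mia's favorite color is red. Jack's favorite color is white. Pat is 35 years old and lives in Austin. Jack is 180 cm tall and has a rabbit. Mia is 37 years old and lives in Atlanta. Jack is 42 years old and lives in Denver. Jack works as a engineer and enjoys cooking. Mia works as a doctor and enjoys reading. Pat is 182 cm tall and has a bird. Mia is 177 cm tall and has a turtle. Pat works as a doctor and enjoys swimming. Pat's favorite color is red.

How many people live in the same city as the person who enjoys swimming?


Person with hobby swimming is Pat, city Austin. Count = 1

1


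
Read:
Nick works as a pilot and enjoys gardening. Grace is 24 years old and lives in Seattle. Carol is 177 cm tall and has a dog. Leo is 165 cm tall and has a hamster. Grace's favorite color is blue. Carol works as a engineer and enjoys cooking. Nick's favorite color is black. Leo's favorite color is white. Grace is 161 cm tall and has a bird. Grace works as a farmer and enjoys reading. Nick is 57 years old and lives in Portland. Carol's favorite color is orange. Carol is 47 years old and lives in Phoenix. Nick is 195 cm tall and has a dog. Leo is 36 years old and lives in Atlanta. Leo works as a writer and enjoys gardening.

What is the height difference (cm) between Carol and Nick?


|177 - 195| = 18

18


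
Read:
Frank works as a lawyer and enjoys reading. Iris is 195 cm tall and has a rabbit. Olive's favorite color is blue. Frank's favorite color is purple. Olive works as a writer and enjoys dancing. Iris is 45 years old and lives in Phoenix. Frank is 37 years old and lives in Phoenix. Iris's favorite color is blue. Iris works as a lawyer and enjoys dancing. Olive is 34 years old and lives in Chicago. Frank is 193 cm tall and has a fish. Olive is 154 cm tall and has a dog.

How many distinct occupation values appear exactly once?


Unique occupation values: 1

1


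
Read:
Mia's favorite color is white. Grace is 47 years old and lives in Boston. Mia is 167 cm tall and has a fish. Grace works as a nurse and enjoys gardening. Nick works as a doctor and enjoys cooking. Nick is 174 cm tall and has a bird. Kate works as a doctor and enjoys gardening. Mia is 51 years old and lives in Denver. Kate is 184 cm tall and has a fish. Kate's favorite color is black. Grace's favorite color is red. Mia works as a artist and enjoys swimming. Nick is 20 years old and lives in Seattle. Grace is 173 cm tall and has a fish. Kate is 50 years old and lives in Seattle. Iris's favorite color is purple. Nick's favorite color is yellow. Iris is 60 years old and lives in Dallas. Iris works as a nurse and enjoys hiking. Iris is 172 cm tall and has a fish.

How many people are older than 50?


Filter: 2

2


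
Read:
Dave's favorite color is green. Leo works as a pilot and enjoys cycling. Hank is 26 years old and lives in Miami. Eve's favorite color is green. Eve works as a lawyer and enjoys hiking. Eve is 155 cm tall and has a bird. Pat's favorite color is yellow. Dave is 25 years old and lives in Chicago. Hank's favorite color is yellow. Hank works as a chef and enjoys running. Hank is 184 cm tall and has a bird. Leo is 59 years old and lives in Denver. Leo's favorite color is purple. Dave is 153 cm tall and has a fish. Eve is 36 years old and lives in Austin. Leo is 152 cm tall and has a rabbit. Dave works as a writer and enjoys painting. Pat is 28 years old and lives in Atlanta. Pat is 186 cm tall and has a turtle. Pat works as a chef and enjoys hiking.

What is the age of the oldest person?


Oldest: Leo at 59

59


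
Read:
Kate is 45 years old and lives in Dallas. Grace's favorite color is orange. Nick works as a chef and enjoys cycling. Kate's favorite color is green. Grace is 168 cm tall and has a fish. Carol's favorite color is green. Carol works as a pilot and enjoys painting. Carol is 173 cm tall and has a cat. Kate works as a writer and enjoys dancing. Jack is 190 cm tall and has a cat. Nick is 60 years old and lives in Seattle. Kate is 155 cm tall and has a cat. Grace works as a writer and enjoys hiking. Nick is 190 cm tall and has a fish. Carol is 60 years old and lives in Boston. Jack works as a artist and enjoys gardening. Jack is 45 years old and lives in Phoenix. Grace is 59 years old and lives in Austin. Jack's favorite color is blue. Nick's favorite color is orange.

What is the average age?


Sum=269, n=5, avg=53.8

53.8


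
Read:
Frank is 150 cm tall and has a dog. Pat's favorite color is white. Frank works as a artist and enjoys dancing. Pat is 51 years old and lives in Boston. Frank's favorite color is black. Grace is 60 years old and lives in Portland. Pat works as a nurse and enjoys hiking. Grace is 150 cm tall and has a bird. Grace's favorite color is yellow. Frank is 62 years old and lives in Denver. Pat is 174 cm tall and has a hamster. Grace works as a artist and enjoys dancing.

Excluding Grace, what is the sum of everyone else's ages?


Sum (excluding Grace): 113

113


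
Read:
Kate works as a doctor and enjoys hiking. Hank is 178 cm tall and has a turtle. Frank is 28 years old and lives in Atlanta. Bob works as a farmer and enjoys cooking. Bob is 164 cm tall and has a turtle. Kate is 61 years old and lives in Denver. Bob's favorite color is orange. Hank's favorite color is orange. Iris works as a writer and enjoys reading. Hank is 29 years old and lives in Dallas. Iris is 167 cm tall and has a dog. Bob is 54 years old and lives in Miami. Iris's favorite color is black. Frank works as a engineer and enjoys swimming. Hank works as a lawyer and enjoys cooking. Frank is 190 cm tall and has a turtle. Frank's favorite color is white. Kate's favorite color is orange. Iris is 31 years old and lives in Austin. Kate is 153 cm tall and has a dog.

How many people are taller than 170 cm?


Taller than 170: 2

2


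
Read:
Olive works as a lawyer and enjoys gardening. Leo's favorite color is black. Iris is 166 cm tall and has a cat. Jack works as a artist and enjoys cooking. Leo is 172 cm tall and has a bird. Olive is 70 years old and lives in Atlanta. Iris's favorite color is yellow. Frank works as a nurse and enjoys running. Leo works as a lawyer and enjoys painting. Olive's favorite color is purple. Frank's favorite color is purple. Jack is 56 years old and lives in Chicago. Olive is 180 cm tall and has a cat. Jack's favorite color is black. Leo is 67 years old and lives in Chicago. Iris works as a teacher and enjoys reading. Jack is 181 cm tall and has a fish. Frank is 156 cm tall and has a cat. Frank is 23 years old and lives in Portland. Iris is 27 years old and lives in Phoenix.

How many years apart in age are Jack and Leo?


56 vs 67, diff = 11

11


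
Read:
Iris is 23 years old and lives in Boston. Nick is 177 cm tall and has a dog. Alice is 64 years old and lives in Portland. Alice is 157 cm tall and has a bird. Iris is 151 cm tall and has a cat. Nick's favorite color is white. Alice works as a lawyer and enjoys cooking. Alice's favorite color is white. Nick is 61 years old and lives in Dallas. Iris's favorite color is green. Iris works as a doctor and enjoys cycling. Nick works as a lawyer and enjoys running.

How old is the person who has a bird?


Person with bird is Alice, age 64

64


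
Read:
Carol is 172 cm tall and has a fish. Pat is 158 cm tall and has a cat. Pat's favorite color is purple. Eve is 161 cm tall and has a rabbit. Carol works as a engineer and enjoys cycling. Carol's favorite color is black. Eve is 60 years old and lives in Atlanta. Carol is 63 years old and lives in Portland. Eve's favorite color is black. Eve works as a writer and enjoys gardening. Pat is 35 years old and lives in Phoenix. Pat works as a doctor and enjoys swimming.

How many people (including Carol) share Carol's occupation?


Carol is a engineer. Count = 1

1


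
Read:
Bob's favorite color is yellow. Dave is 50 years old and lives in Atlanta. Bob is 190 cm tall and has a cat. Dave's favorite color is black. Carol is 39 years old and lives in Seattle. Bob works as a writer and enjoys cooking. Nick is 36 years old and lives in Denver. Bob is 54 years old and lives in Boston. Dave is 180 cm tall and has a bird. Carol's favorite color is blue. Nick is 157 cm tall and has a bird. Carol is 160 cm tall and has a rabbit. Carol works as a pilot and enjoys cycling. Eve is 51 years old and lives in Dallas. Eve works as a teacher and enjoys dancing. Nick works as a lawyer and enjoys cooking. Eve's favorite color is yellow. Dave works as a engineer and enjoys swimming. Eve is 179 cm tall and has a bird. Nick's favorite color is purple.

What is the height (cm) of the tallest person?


Tallest: Bob at 190 cm

190


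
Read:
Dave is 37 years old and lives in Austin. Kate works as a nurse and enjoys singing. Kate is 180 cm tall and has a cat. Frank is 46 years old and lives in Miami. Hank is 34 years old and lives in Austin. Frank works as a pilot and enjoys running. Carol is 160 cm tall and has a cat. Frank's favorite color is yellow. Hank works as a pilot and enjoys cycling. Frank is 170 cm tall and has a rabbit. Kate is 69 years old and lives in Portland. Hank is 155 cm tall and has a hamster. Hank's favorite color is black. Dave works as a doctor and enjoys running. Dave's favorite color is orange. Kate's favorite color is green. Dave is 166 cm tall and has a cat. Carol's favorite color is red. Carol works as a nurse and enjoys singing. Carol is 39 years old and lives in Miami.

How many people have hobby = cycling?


Count: 1

1


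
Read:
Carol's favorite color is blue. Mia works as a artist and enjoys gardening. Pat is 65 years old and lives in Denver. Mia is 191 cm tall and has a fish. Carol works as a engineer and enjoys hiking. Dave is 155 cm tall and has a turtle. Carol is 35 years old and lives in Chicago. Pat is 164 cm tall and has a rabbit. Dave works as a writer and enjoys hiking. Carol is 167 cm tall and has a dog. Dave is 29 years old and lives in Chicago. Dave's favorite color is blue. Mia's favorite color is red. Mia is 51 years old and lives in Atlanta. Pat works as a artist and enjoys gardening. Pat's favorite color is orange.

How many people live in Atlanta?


Count in Atlanta: 1

1


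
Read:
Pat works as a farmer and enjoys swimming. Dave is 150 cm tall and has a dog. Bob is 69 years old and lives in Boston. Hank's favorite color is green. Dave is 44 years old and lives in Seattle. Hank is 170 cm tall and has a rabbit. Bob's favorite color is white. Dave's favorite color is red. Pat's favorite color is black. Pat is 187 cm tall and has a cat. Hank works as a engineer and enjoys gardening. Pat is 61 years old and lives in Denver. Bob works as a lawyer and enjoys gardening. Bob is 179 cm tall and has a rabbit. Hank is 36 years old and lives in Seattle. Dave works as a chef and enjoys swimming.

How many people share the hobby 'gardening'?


Count: 2

2


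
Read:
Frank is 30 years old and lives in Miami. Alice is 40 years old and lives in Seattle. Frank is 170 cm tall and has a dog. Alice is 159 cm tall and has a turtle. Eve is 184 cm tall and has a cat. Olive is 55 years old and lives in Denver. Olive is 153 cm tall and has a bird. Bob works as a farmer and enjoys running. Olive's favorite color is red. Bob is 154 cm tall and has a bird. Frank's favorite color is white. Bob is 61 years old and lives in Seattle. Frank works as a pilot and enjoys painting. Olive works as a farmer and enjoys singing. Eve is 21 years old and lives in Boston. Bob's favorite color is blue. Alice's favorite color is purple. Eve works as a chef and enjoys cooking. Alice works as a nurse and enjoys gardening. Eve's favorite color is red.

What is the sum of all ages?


21+40+61+30+55 = 207

207


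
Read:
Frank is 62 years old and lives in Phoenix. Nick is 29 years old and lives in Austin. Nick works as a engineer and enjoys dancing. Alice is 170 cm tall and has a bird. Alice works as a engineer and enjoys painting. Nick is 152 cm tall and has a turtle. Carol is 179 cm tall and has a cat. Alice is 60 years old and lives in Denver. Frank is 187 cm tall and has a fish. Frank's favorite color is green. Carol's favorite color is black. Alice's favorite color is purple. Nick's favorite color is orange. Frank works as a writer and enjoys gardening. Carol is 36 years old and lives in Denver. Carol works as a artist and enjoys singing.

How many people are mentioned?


People: Carol, Nick, Alice, Frank. Count = 4

4


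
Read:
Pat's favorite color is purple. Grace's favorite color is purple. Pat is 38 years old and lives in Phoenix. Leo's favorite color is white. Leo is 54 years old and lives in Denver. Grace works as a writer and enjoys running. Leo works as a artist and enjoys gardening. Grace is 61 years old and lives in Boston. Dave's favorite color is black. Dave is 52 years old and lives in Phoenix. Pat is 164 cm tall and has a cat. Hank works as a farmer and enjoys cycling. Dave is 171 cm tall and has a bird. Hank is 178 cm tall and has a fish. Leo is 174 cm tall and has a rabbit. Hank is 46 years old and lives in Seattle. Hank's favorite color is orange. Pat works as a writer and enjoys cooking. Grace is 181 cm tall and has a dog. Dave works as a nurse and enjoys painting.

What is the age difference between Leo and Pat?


|54 - 38| = 16

16


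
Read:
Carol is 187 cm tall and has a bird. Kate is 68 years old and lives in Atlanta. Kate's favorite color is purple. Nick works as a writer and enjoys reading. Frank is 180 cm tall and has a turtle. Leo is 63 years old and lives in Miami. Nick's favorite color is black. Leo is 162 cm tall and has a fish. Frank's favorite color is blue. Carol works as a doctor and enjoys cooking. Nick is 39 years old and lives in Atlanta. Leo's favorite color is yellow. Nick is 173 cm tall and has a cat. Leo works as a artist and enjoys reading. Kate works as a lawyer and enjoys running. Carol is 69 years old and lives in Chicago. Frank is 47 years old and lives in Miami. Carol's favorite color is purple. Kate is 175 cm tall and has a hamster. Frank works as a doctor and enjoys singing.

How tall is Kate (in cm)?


Kate is 175 cm tall

175


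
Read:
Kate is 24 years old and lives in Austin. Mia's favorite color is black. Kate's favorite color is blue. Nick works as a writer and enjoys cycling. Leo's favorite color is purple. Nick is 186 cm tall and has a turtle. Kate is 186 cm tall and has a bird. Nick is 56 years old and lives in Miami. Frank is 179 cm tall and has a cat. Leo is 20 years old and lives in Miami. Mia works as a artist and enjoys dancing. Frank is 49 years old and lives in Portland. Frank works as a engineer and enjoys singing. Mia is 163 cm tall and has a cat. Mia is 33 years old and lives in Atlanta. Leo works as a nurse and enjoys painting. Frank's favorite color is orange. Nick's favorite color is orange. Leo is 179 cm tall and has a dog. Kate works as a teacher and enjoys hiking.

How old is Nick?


Nick is 56 years old

56


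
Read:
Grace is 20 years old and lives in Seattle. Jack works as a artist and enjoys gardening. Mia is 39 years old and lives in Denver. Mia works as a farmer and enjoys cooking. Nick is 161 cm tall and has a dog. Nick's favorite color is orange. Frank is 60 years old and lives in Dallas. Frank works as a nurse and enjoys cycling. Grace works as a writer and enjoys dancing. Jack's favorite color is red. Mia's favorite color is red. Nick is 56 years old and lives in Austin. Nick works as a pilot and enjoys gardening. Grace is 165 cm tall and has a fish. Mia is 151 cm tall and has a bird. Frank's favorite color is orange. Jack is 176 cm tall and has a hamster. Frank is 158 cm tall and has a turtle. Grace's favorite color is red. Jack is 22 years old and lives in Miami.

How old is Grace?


Grace is 20 years old

20


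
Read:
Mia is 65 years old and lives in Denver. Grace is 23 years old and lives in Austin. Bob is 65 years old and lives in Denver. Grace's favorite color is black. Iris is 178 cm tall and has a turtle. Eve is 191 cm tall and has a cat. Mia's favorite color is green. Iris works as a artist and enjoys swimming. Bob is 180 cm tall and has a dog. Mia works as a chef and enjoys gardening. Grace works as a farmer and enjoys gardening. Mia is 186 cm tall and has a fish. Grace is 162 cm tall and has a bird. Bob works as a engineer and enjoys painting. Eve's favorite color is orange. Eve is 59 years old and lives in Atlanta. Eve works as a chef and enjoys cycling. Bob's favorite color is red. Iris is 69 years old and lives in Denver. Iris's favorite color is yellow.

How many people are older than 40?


Filter: 4

4


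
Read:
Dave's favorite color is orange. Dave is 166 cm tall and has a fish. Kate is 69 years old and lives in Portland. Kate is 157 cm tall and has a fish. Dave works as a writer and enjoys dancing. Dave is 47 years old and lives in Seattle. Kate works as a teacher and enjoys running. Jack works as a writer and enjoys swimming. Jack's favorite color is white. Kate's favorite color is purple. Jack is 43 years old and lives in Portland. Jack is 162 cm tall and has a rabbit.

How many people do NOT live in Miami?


Not in Miami: 3

3


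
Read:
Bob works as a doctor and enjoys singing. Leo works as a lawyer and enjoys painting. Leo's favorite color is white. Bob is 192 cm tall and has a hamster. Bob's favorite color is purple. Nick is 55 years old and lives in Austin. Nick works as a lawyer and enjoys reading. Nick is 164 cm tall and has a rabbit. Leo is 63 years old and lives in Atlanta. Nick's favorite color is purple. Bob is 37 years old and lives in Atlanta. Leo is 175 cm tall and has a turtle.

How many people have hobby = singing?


Count: 1

1


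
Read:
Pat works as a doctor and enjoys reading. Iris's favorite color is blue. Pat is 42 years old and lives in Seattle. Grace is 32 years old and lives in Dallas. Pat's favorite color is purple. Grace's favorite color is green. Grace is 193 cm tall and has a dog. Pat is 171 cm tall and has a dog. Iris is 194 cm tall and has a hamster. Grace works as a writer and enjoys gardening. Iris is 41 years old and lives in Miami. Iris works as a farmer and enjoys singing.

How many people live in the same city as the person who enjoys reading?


Person with hobby reading is Pat, city Seattle. Count = 1

1


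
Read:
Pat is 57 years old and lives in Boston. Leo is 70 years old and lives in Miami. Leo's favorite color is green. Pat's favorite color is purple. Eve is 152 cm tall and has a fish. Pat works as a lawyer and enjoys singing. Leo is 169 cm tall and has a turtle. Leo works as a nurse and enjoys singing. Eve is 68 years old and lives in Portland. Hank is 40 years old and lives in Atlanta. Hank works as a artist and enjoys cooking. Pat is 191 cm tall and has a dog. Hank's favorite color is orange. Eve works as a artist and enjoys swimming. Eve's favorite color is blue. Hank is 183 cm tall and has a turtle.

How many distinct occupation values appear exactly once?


Unique occupation values: 2

2


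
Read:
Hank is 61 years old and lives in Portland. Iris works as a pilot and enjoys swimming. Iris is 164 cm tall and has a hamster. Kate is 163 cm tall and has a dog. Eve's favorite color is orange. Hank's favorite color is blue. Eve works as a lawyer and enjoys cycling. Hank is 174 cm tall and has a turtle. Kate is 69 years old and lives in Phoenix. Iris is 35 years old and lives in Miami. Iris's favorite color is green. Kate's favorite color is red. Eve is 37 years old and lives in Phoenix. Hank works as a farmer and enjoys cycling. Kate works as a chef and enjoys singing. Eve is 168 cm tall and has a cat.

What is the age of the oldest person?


Oldest: Kate at 69

69


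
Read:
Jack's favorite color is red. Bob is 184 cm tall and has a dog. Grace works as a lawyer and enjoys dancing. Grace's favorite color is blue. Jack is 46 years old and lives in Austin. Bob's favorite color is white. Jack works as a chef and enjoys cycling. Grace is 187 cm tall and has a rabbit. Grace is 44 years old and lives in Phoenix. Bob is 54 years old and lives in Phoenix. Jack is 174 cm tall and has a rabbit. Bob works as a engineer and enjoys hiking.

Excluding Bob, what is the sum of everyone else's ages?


Sum (excluding Bob): 90

90


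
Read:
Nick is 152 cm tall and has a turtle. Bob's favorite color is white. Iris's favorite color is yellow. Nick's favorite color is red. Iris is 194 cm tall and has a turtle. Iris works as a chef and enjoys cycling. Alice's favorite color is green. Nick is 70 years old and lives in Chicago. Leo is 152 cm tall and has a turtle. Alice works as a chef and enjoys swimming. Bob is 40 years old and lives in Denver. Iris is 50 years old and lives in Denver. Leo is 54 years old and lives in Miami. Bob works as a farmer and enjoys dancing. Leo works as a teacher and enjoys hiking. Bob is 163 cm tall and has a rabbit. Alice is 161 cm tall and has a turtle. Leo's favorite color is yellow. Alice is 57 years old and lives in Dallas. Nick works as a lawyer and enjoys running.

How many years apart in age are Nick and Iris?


70 vs 50, diff = 20

20


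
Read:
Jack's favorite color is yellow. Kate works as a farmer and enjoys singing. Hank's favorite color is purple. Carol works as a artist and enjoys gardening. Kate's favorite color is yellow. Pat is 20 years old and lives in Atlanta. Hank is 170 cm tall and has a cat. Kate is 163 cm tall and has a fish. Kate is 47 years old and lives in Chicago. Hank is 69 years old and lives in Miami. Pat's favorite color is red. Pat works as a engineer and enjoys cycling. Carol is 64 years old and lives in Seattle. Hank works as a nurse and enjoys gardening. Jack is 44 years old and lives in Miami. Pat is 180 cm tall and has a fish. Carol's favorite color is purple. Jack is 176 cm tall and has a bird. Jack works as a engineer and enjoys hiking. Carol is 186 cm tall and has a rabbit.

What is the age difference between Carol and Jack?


|64 - 44| = 20

20


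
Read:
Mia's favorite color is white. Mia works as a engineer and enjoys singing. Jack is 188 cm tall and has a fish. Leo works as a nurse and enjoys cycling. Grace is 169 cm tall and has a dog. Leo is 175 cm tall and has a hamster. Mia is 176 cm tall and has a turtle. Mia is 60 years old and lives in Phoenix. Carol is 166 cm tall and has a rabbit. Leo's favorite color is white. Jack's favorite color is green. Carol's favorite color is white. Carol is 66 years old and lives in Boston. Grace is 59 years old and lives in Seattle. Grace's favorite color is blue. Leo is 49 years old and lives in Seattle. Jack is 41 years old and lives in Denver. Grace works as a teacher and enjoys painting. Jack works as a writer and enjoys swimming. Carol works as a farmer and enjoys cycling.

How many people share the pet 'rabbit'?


Count: 1

1


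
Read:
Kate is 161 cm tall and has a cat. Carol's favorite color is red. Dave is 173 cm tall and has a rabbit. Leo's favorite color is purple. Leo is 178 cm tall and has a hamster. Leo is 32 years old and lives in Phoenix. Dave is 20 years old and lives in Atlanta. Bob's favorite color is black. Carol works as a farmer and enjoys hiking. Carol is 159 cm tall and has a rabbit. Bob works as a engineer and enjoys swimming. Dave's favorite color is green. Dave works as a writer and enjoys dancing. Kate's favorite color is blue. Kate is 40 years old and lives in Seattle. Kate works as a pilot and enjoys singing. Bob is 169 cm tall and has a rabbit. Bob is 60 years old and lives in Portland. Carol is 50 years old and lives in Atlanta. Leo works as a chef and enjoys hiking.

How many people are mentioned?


People: Dave, Bob, Kate, Leo, Carol. Count = 5

5


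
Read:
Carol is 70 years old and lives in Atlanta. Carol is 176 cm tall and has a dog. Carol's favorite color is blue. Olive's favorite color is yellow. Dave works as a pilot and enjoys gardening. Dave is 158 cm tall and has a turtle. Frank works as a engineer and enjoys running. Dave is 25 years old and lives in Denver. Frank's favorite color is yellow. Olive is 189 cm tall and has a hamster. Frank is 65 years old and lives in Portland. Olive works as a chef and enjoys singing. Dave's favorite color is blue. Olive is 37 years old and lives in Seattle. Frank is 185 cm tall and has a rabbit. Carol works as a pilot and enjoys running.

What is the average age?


Sum=197, n=4, avg=49.25

49.25


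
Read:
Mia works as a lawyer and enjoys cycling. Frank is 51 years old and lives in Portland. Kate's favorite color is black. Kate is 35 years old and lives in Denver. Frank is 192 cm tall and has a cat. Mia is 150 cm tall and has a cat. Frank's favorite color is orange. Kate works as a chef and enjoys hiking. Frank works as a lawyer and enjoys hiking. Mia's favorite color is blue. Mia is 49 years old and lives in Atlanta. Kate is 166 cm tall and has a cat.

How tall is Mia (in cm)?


Mia is 150 cm tall

150


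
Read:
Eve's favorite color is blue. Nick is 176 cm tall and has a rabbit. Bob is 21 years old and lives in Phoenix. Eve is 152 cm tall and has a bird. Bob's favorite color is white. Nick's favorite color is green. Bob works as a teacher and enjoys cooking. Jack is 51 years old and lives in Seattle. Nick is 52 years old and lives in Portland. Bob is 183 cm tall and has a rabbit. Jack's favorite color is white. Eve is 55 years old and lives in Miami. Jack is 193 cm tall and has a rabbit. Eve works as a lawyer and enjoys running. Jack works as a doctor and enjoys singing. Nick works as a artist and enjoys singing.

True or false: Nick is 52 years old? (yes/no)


Nick is actually 52. yes

yes


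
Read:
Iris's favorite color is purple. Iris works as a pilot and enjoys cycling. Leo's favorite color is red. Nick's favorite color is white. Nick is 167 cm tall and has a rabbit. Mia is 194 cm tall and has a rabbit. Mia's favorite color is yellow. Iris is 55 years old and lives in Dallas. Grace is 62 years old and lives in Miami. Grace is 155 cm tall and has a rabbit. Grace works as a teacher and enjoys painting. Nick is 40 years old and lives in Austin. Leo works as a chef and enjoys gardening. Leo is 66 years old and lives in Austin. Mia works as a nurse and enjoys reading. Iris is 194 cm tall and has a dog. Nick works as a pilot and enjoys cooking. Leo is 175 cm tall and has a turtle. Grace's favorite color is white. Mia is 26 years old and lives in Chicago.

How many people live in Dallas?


Count in Dallas: 1

1


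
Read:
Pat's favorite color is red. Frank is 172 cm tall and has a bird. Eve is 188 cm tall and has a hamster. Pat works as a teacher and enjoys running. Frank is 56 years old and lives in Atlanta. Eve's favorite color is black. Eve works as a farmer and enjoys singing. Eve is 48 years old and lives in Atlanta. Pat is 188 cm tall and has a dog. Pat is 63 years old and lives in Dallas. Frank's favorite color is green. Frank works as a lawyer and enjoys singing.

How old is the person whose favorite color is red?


Person with favorite color=red is Pat, age 63

63


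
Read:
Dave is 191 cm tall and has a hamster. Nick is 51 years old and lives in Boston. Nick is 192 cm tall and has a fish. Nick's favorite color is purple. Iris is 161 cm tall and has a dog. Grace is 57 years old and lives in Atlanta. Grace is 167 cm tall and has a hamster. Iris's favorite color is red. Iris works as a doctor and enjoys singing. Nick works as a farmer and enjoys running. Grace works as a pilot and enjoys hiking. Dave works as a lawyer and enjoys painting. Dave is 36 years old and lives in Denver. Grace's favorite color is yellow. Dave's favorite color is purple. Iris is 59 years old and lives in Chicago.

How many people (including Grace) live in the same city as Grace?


Grace lives in Atlanta. Count = 1

1


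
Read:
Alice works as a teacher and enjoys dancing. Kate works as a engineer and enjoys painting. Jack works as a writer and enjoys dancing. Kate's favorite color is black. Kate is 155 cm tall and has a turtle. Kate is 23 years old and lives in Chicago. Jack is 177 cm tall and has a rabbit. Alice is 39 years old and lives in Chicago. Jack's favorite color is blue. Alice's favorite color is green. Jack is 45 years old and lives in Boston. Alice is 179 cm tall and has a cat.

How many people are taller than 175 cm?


Taller than 175: 2

2
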